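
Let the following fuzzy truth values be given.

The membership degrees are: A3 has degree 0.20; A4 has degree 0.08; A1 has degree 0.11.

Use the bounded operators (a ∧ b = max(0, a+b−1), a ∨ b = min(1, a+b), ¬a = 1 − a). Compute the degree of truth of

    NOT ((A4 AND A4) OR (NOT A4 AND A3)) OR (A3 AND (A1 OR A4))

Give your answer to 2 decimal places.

0.88

A4 AND A4 = max(0, a+b−1) on (0.08, 0.08) = 0.00
NOT A4 = 1 − 0.08 = 0.92
NOT A4 AND A3 = max(0, a+b−1) on (0.92, 0.20) = 0.12
(A4 AND A4) OR (NOT A4 AND A3) = min(1, a+b) on (0.00, 0.12) = 0.12
NOT ((A4 AND A4) OR (NOT A4 AND A3)) = 1 − 0.12 = 0.88
A1 OR A4 = min(1, a+b) on (0.11, 0.08) = 0.19
A3 AND (A1 OR A4) = max(0, a+b−1) on (0.20, 0.19) = 0.00
NOT ((A4 AND A4) OR (NOT A4 AND A3)) OR (A3 AND (A1 OR A4)) = min(1, a+b) on (0.88, 0.00) = 0.88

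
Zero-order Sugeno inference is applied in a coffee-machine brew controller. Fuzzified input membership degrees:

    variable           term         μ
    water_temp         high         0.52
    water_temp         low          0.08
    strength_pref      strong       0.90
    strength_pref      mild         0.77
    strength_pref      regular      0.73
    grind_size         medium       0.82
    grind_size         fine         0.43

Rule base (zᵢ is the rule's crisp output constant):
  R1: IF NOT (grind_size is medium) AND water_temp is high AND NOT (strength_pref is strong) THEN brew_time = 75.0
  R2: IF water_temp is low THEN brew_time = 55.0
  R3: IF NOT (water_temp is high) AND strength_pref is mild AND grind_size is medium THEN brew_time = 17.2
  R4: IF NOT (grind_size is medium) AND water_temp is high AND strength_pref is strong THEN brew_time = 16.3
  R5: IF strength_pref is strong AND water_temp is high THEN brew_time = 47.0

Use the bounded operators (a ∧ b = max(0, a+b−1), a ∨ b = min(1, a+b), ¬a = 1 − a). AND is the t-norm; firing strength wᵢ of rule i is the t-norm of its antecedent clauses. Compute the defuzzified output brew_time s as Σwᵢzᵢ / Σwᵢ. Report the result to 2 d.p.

44.46

R1 (z=75.0): ¬medium=1−0.82=0.18, high=0.52, ¬strong=1−0.90=0.10; AND[max(0, a+b−1)] → w = 0.00
R2 (z=55.0): low=0.08 → w = 0.08
R3 (z=17.2): ¬high=1−0.52=0.48, mild=0.77, medium=0.82; AND[max(0, a+b−1)] → w = 0.07
R4 (z=16.3): ¬medium=1−0.82=0.18, high=0.52, strong=0.90; AND[max(0, a+b−1)] → w = 0.00
R5 (z=47.0): strong=0.90, high=0.52; AND[max(0, a+b−1)] → w = 0.42
Weighted average = (0.00·75.0 + 0.08·55.0 + 0.07·17.2 + 0.00·16.3 + 0.42·47.0) / (0.00 + 0.08 + 0.07 + 0.00 + 0.42)
  = 25.3440 / 0.5700 = 44.46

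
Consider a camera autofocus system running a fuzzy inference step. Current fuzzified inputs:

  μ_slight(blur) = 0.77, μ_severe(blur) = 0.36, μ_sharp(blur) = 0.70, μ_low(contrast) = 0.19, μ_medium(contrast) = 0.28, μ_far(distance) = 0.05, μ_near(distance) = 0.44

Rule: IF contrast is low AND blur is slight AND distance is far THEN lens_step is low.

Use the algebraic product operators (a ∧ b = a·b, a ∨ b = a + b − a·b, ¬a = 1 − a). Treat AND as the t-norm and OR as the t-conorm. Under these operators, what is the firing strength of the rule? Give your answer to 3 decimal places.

firing strength: low=0.19, slight=0.77, far=0.05; AND[a·b] → w = 0.0073

0.007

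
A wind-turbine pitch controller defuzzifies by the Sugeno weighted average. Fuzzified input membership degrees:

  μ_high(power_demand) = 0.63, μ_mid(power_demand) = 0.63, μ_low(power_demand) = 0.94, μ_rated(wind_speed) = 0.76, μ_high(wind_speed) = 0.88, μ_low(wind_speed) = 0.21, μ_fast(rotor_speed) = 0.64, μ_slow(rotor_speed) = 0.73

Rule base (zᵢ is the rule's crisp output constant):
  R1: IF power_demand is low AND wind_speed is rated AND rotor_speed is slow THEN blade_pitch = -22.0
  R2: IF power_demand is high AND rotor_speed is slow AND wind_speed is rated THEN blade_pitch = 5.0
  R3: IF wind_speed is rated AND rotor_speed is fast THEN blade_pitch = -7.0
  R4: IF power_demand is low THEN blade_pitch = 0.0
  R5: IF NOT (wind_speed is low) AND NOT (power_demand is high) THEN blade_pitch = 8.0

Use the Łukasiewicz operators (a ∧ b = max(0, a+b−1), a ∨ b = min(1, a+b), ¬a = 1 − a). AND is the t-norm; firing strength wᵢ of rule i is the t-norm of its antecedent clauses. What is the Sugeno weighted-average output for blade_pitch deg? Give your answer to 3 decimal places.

-5.063

R1 (z=-22.0): low=0.94, rated=0.76, slow=0.73; AND[max(0, a+b−1)] → w = 0.43
R2 (z=5.0): high=0.63, slow=0.73, rated=0.76; AND[max(0, a+b−1)] → w = 0.12
R3 (z=-7.0): rated=0.76, fast=0.64; AND[max(0, a+b−1)] → w = 0.40
R4 (z=0.0): low=0.94 → w = 0.94
R5 (z=8.0): ¬low=1−0.21=0.79, ¬high=1−0.63=0.37; AND[max(0, a+b−1)] → w = 0.16
Weighted average = (0.43·-22.0 + 0.12·5.0 + 0.40·-7.0 + 0.94·0.0 + 0.16·8.0) / (0.43 + 0.12 + 0.40 + 0.94 + 0.16)
  = -10.3800 / 2.0500 = -5.063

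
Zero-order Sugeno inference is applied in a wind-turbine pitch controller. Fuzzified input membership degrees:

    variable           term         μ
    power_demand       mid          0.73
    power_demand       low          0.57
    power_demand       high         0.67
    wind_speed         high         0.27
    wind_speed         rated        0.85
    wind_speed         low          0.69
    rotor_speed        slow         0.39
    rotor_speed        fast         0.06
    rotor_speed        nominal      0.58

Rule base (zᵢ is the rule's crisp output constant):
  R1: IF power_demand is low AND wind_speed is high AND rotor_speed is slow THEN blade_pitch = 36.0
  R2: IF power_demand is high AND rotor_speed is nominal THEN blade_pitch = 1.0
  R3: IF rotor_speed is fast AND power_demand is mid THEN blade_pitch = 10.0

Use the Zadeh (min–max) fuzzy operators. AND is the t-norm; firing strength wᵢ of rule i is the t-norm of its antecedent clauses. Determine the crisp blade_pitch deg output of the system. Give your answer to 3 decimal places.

R1 (z=36.0): low=0.57, high=0.27, slow=0.39; AND[min(a, b)] → w = 0.27
R2 (z=1.0): high=0.67, nominal=0.58; AND[min(a, b)] → w = 0.58
R3 (z=10.0): fast=0.06, mid=0.73; AND[min(a, b)] → w = 0.06
Weighted average = (0.27·36.0 + 0.58·1.0 + 0.06·10.0) / (0.27 + 0.58 + 0.06)
  = 10.9000 / 0.9100 = 11.978

11.978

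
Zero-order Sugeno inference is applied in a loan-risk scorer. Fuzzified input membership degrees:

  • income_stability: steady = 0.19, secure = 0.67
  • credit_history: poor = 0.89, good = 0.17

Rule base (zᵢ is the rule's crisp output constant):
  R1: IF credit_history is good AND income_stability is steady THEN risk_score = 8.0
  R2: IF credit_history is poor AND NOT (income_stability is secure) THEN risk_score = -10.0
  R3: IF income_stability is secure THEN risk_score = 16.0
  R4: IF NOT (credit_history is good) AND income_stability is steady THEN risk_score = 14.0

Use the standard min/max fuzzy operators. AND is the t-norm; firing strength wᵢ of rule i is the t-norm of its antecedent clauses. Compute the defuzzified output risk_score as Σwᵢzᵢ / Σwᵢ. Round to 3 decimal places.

8.412

R1 (z=8.0): good=0.17, steady=0.19; AND[min(a, b)] → w = 0.17
R2 (z=-10.0): poor=0.89, ¬secure=1−0.67=0.33; AND[min(a, b)] → w = 0.33
R3 (z=16.0): secure=0.67 → w = 0.67
R4 (z=14.0): ¬good=1−0.17=0.83, steady=0.19; AND[min(a, b)] → w = 0.19
Weighted average = (0.17·8.0 + 0.33·-10.0 + 0.67·16.0 + 0.19·14.0) / (0.17 + 0.33 + 0.67 + 0.19)
  = 11.4400 / 1.3600 = 8.412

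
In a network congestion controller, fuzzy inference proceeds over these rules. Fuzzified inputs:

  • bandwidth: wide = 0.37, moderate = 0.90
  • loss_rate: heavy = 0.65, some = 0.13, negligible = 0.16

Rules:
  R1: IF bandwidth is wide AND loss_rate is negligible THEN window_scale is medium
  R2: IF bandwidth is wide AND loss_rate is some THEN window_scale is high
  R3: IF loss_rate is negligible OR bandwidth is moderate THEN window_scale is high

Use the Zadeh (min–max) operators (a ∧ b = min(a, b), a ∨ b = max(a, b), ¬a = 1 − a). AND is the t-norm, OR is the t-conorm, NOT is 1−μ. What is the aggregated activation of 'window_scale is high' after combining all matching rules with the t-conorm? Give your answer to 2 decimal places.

R1: wide=0.37, negligible=0.16; AND[min(a, b)] → w = 0.16
R2: wide=0.37, some=0.13; AND[min(a, b)] → w = 0.13
R3: negligible=0.16, moderate=0.90; OR[max(a, b)] → w = 0.90
Rules with consequent 'high': {R2, R3} → strengths 0.13, 0.90
Aggregate via t-conorm [max(a, b)]: 0.90

0.90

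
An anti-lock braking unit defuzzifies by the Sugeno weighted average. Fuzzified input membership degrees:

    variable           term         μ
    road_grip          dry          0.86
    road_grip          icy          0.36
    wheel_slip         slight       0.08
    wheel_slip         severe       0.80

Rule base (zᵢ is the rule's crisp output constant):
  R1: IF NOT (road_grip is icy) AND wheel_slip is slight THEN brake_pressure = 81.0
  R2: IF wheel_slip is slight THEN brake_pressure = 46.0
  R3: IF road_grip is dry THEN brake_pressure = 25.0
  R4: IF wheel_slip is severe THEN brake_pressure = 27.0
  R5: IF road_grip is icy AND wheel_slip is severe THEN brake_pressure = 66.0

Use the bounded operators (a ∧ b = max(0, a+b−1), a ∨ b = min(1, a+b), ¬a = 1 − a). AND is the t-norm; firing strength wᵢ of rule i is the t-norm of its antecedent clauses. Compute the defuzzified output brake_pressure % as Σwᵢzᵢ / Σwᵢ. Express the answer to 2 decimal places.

R1 (z=81.0): ¬icy=1−0.36=0.64, slight=0.08; AND[max(0, a+b−1)] → w = 0.00
R2 (z=46.0): slight=0.08 → w = 0.08
R3 (z=25.0): dry=0.86 → w = 0.86
R4 (z=27.0): severe=0.80 → w = 0.80
R5 (z=66.0): icy=0.36, severe=0.80; AND[max(0, a+b−1)] → w = 0.16
Weighted average = (0.00·81.0 + 0.08·46.0 + 0.86·25.0 + 0.80·27.0 + 0.16·66.0) / (0.00 + 0.08 + 0.86 + 0.80 + 0.16)
  = 57.3400 / 1.9000 = 30.18

30.18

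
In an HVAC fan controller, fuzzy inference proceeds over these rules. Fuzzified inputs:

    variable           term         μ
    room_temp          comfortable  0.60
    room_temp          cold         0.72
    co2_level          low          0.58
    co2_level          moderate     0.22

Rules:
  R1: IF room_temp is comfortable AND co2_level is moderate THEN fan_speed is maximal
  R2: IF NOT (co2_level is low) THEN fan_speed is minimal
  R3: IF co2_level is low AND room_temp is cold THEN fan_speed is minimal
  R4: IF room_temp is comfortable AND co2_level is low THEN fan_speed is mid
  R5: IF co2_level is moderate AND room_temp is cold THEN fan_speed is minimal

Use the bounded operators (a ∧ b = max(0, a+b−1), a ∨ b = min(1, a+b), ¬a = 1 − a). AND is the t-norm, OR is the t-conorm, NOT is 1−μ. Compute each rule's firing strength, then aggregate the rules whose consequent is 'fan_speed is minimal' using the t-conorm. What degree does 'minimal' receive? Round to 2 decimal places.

0.72

R1: comfortable=0.60, moderate=0.22; AND[max(0, a+b−1)] → w = 0.00
R2: ¬low=1−0.58=0.42 → w = 0.42
R3: low=0.58, cold=0.72; AND[max(0, a+b−1)] → w = 0.30
R4: comfortable=0.60, low=0.58; AND[max(0, a+b−1)] → w = 0.18
R5: moderate=0.22, cold=0.72; AND[max(0, a+b−1)] → w = 0.00
Rules with consequent 'minimal': {R2, R3, R5} → strengths 0.42, 0.30, 0.00
Aggregate via t-conorm [min(1, a+b)]: 0.72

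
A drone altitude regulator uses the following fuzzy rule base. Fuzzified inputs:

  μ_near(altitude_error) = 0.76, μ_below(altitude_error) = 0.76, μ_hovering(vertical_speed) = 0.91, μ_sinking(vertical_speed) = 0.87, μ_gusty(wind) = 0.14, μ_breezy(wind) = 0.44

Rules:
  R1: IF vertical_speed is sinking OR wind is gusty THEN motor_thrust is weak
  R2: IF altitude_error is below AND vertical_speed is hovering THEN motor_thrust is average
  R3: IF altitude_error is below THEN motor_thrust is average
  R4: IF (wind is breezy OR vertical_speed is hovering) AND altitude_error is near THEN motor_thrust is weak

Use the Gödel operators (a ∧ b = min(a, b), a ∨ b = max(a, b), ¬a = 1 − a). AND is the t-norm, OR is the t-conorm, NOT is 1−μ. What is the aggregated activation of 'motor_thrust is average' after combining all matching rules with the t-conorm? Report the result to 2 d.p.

0.76

R1: sinking=0.87, gusty=0.14; OR[max(a, b)] → w = 0.87
R2: below=0.76, hovering=0.91; AND[min(a, b)] → w = 0.76
R3: below=0.76 → w = 0.76
R4: (breezy=0.44 OR hovering=0.91) = 0.91; AND[min(a, b)] with near=0.76 → w = 0.76
Rules with consequent 'average': {R2, R3} → strengths 0.76, 0.76
Aggregate via t-conorm [max(a, b)]: 0.76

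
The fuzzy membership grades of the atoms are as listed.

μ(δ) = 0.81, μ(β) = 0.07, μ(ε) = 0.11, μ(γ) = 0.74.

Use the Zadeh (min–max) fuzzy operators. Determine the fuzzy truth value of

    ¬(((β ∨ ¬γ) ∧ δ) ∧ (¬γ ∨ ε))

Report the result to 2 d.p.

¬γ = 1 − 0.74 = 0.26
β ∨ ¬γ = max(a, b) on (0.07, 0.26) = 0.26
(β ∨ ¬γ) ∧ δ = min(a, b) on (0.26, 0.81) = 0.26
¬γ = 1 − 0.74 = 0.26
¬γ ∨ ε = max(a, b) on (0.26, 0.11) = 0.26
((β ∨ ¬γ) ∧ δ) ∧ (¬γ ∨ ε) = min(a, b) on (0.26, 0.26) = 0.26
¬(((β ∨ ¬γ) ∧ δ) ∧ (¬γ ∨ ε)) = 1 − 0.26 = 0.74

0.74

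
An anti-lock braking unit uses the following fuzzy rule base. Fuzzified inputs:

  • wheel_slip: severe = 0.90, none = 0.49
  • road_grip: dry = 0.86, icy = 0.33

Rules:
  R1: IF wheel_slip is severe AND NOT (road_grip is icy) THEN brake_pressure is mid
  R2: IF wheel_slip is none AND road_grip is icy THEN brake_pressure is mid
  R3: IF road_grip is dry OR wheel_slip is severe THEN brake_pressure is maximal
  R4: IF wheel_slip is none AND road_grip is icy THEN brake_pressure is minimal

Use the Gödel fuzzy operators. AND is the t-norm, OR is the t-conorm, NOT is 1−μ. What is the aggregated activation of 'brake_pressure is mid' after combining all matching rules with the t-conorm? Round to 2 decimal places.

0.67

R1: severe=0.90, ¬icy=1−0.33=0.67; AND[min(a, b)] → w = 0.67
R2: none=0.49, icy=0.33; AND[min(a, b)] → w = 0.33
R3: dry=0.86, severe=0.90; OR[max(a, b)] → w = 0.90
R4: none=0.49, icy=0.33; AND[min(a, b)] → w = 0.33
Rules with consequent 'mid': {R1, R2} → strengths 0.67, 0.33
Aggregate via t-conorm [max(a, b)]: 0.67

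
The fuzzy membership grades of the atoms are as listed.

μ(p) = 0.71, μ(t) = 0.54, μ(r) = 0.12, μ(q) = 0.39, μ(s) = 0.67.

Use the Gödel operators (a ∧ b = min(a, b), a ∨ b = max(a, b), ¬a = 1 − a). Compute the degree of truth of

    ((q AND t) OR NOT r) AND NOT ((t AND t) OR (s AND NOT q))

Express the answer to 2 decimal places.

0.39

q AND t = min(a, b) on (0.39, 0.54) = 0.39
NOT r = 1 − 0.12 = 0.88
(q AND t) OR NOT r = max(a, b) on (0.39, 0.88) = 0.88
t AND t = min(a, b) on (0.54, 0.54) = 0.54
NOT q = 1 − 0.39 = 0.61
s AND NOT q = min(a, b) on (0.67, 0.61) = 0.61
(t AND t) OR (s AND NOT q) = max(a, b) on (0.54, 0.61) = 0.61
NOT ((t AND t) OR (s AND NOT q)) = 1 − 0.61 = 0.39
((q AND t) OR NOT r) AND NOT ((t AND t) OR (s AND NOT q)) = min(a, b) on (0.88, 0.39) = 0.39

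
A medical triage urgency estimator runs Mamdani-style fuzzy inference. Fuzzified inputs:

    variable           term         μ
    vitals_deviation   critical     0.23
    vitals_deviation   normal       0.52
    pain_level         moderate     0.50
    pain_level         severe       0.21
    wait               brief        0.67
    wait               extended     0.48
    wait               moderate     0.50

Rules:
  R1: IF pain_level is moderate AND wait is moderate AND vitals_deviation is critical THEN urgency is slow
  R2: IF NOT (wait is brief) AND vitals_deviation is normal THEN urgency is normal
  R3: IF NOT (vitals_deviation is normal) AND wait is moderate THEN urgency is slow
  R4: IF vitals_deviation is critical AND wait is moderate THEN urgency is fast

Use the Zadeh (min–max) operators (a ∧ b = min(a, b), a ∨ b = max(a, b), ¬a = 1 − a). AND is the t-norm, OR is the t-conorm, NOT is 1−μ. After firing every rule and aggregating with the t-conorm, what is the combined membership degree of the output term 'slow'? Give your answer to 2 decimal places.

R1: moderate=0.50, moderate=0.50, critical=0.23; AND[min(a, b)] → w = 0.23
R2: ¬brief=1−0.67=0.33, normal=0.52; AND[min(a, b)] → w = 0.33
R3: ¬normal=1−0.52=0.48, moderate=0.50; AND[min(a, b)] → w = 0.48
R4: critical=0.23, moderate=0.50; AND[min(a, b)] → w = 0.23
Rules with consequent 'slow': {R1, R3} → strengths 0.23, 0.48
Aggregate via t-conorm [max(a, b)]: 0.48

0.48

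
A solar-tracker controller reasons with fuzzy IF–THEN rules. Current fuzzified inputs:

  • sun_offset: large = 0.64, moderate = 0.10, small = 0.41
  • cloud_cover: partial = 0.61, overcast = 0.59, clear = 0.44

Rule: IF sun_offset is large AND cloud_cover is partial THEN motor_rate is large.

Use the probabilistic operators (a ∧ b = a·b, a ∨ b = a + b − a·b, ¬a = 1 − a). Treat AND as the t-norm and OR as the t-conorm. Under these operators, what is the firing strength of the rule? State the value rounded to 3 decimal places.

firing strength: large=0.64, partial=0.61; AND[a·b] → w = 0.3904

0.390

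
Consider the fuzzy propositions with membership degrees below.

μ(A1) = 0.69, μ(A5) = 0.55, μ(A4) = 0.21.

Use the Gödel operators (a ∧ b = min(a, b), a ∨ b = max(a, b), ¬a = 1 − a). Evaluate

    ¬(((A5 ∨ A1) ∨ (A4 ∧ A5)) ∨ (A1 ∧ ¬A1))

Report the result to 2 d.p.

0.31

A5 ∨ A1 = max(a, b) on (0.55, 0.69) = 0.69
A4 ∧ A5 = min(a, b) on (0.21, 0.55) = 0.21
(A5 ∨ A1) ∨ (A4 ∧ A5) = max(a, b) on (0.69, 0.21) = 0.69
¬A1 = 1 − 0.69 = 0.31
A1 ∧ ¬A1 = min(a, b) on (0.69, 0.31) = 0.31
((A5 ∨ A1) ∨ (A4 ∧ A5)) ∨ (A1 ∧ ¬A1) = max(a, b) on (0.69, 0.31) = 0.69
¬(((A5 ∨ A1) ∨ (A4 ∧ A5)) ∨ (A1 ∧ ¬A1)) = 1 − 0.69 = 0.31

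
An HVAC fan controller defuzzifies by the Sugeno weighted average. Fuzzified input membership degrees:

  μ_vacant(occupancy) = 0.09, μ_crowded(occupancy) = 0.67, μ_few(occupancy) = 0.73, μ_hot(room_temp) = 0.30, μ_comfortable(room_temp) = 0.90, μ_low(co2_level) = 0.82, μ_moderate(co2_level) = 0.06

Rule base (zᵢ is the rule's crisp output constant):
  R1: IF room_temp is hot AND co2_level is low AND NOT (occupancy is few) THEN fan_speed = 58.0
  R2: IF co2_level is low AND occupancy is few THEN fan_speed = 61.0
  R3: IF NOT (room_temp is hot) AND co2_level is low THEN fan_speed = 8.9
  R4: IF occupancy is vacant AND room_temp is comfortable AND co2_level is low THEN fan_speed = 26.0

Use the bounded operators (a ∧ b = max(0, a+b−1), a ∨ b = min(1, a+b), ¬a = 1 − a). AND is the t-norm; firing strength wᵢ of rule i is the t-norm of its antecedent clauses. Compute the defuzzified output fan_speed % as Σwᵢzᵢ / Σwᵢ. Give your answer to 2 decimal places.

35.68

R1 (z=58.0): hot=0.30, low=0.82, ¬few=1−0.73=0.27; AND[max(0, a+b−1)] → w = 0.00
R2 (z=61.0): low=0.82, few=0.73; AND[max(0, a+b−1)] → w = 0.55
R3 (z=8.9): ¬hot=1−0.30=0.70, low=0.82; AND[max(0, a+b−1)] → w = 0.52
R4 (z=26.0): vacant=0.09, comfortable=0.90, low=0.82; AND[max(0, a+b−1)] → w = 0.00
Weighted average = (0.00·58.0 + 0.55·61.0 + 0.52·8.9 + 0.00·26.0) / (0.00 + 0.55 + 0.52 + 0.00)
  = 38.1780 / 1.0700 = 35.68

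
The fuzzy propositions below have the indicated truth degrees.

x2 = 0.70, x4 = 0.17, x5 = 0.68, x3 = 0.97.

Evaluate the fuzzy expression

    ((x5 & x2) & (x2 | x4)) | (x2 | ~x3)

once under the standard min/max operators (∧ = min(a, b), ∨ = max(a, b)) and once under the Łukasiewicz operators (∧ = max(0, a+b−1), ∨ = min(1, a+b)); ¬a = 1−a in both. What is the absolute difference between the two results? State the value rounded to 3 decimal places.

0.280

Under standard min/max:
  x5 & x2 = min(a, b) on (0.68, 0.70) = 0.68
  x2 | x4 = max(a, b) on (0.70, 0.17) = 0.70
  (x5 & x2) & (x2 | x4) = min(a, b) on (0.68, 0.70) = 0.68
  ~x3 = 1 − 0.97 = 0.03
  x2 | ~x3 = max(a, b) on (0.70, 0.03) = 0.70
  ((x5 & x2) & (x2 | x4)) | (x2 | ~x3) = max(a, b) on (0.68, 0.70) = 0.70
  → value = 0.7000
Under Łukasiewicz:
  x5 & x2 = max(0, a+b−1) on (0.68, 0.70) = 0.38
  x2 | x4 = min(1, a+b) on (0.70, 0.17) = 0.87
  (x5 & x2) & (x2 | x4) = max(0, a+b−1) on (0.38, 0.87) = 0.25
  ~x3 = 1 − 0.97 = 0.03
  x2 | ~x3 = min(1, a+b) on (0.70, 0.03) = 0.73
  ((x5 & x2) & (x2 | x4)) | (x2 | ~x3) = min(1, a+b) on (0.25, 0.73) = 0.98
  → value = 0.9800
|0.7000 − 0.9800| = 0.280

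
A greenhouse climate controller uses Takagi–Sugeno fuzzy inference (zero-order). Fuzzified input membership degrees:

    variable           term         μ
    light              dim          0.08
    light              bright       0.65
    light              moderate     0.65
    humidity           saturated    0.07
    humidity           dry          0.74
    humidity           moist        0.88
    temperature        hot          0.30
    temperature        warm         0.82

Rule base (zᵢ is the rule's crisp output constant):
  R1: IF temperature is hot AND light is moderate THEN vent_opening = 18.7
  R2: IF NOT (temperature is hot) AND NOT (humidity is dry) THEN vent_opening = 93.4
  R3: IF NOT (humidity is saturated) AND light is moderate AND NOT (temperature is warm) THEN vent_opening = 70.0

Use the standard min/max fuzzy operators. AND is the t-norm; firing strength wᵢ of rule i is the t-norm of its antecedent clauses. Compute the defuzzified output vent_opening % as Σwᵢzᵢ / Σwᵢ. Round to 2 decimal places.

R1 (z=18.7): hot=0.30, moderate=0.65; AND[min(a, b)] → w = 0.30
R2 (z=93.4): ¬hot=1−0.30=0.70, ¬dry=1−0.74=0.26; AND[min(a, b)] → w = 0.26
R3 (z=70.0): ¬saturated=1−0.07=0.93, moderate=0.65, ¬warm=1−0.82=0.18; AND[min(a, b)] → w = 0.18
Weighted average = (0.30·18.7 + 0.26·93.4 + 0.18·70.0) / (0.30 + 0.26 + 0.18)
  = 42.4940 / 0.7400 = 57.42

57.42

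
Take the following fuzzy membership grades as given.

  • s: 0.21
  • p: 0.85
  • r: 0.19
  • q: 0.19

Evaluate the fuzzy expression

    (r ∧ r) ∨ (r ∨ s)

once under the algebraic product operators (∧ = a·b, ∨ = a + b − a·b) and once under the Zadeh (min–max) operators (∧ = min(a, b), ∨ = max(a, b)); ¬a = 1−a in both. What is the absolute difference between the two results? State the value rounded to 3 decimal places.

0.173

Under algebraic product:
  r ∧ r = a·b on (0.1900, 0.1900) = 0.0361
  r ∨ s = a + b − a·b on (0.1900, 0.2100) = 0.3601
  (r ∧ r) ∨ (r ∨ s) = a + b − a·b on (0.0361, 0.3601) = 0.3832
  → value = 0.3832
Under Zadeh (min–max):
  r ∧ r = min(a, b) on (0.19, 0.19) = 0.19
  r ∨ s = max(a, b) on (0.19, 0.21) = 0.21
  (r ∧ r) ∨ (r ∨ s) = max(a, b) on (0.19, 0.21) = 0.21
  → value = 0.2100
|0.3832 − 0.2100| = 0.173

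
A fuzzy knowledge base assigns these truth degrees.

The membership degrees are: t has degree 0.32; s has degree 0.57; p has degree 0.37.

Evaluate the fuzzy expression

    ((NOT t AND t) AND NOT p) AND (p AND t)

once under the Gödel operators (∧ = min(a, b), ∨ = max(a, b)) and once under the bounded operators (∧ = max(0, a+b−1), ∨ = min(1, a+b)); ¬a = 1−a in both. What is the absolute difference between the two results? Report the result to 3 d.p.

0.320

Under Gödel:
  NOT t = 1 − 0.32 = 0.68
  NOT t AND t = min(a, b) on (0.68, 0.32) = 0.32
  NOT p = 1 − 0.37 = 0.63
  (NOT t AND t) AND NOT p = min(a, b) on (0.32, 0.63) = 0.32
  p AND t = min(a, b) on (0.37, 0.32) = 0.32
  ((NOT t AND t) AND NOT p) AND (p AND t) = min(a, b) on (0.32, 0.32) = 0.32
  → value = 0.3200
Under bounded:
  NOT t = 1 − 0.32 = 0.68
  NOT t AND t = max(0, a+b−1) on (0.68, 0.32) = 0.00
  NOT p = 1 − 0.37 = 0.63
  (NOT t AND t) AND NOT p = max(0, a+b−1) on (0.00, 0.63) = 0.00
  p AND t = max(0, a+b−1) on (0.37, 0.32) = 0.00
  ((NOT t AND t) AND NOT p) AND (p AND t) = max(0, a+b−1) on (0.00, 0.00) = 0.00
  → value = 0.0000
|0.3200 − 0.0000| = 0.320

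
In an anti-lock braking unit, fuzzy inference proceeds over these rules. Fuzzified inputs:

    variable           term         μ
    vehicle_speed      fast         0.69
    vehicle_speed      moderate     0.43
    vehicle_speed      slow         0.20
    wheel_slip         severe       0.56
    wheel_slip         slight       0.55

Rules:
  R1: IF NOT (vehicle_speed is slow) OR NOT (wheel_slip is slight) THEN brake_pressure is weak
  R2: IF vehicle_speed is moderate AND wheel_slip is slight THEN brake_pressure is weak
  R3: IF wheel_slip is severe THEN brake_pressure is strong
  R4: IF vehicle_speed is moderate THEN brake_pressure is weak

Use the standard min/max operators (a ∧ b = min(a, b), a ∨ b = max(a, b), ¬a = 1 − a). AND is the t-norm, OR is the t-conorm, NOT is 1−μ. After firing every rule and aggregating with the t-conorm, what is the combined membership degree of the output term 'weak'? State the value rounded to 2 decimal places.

0.80

R1: ¬slow=1−0.20=0.80, ¬slight=1−0.55=0.45; OR[max(a, b)] → w = 0.80
R2: moderate=0.43, slight=0.55; AND[min(a, b)] → w = 0.43
R3: severe=0.56 → w = 0.56
R4: moderate=0.43 → w = 0.43
Rules with consequent 'weak': {R1, R2, R4} → strengths 0.80, 0.43, 0.43
Aggregate via t-conorm [max(a, b)]: 0.80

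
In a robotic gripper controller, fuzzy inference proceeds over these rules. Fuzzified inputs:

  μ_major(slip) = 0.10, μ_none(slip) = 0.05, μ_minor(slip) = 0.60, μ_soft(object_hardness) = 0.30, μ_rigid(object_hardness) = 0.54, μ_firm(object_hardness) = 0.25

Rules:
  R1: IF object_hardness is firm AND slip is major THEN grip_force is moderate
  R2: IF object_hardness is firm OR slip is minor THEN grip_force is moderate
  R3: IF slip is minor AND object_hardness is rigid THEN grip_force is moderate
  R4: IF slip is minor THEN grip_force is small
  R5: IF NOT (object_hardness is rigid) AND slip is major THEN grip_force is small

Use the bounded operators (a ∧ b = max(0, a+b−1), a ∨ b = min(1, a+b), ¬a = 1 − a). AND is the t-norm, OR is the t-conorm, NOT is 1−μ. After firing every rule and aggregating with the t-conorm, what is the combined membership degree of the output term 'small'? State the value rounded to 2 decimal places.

0.60

R1: firm=0.25, major=0.10; AND[max(0, a+b−1)] → w = 0.00
R2: firm=0.25, minor=0.60; OR[min(1, a+b)] → w = 0.85
R3: minor=0.60, rigid=0.54; AND[max(0, a+b−1)] → w = 0.14
R4: minor=0.60 → w = 0.60
R5: ¬rigid=1−0.54=0.46, major=0.10; AND[max(0, a+b−1)] → w = 0.00
Rules with consequent 'small': {R4, R5} → strengths 0.60, 0.00
Aggregate via t-conorm [min(1, a+b)]: 0.60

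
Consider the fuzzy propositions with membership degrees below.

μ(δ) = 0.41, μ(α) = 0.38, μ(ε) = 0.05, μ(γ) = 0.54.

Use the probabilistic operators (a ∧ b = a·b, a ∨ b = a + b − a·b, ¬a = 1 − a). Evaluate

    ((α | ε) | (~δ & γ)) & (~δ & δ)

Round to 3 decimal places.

α | ε = a + b − a·b on (0.3800, 0.0500) = 0.4110
~δ = 1 − 0.4100 = 0.5900
~δ & γ = a·b on (0.5900, 0.5400) = 0.3186
(α | ε) | (~δ & γ) = a + b − a·b on (0.4110, 0.3186) = 0.5987
~δ = 1 − 0.4100 = 0.5900
~δ & δ = a·b on (0.5900, 0.4100) = 0.2419
((α | ε) | (~δ & γ)) & (~δ & δ) = a·b on (0.5987, 0.2419) = 0.1448

0.145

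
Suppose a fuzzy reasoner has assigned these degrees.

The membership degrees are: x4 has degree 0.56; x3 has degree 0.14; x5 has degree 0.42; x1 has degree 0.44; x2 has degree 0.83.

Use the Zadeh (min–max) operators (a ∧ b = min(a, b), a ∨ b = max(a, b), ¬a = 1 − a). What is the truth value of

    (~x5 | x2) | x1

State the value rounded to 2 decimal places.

0.83

~x5 = 1 − 0.42 = 0.58
~x5 | x2 = max(a, b) on (0.58, 0.83) = 0.83
(~x5 | x2) | x1 = max(a, b) on (0.83, 0.44) = 0.83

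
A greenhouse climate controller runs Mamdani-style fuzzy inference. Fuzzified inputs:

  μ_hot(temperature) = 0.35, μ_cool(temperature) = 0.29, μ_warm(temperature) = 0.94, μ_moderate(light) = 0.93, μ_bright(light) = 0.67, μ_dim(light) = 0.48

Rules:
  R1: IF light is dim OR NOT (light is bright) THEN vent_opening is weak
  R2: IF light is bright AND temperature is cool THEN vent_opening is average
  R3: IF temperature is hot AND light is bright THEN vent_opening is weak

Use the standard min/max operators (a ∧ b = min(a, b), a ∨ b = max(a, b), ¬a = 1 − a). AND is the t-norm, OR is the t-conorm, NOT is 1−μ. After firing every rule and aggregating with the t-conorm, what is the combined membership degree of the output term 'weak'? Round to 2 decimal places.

R1: dim=0.48, ¬bright=1−0.67=0.33; OR[max(a, b)] → w = 0.48
R2: bright=0.67, cool=0.29; AND[min(a, b)] → w = 0.29
R3: hot=0.35, bright=0.67; AND[min(a, b)] → w = 0.35
Rules with consequent 'weak': {R1, R3} → strengths 0.48, 0.35
Aggregate via t-conorm [max(a, b)]: 0.48

0.48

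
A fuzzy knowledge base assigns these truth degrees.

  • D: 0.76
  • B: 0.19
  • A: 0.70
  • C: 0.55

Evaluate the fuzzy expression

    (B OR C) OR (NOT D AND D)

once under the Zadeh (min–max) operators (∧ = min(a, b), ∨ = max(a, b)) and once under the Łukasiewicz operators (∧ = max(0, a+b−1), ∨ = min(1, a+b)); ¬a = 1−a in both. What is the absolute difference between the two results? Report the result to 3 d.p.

0.190

Under Zadeh (min–max):
  B OR C = max(a, b) on (0.19, 0.55) = 0.55
  NOT D = 1 − 0.76 = 0.24
  NOT D AND D = min(a, b) on (0.24, 0.76) = 0.24
  (B OR C) OR (NOT D AND D) = max(a, b) on (0.55, 0.24) = 0.55
  → value = 0.5500
Under Łukasiewicz:
  B OR C = min(1, a+b) on (0.19, 0.55) = 0.74
  NOT D = 1 − 0.76 = 0.24
  NOT D AND D = max(0, a+b−1) on (0.24, 0.76) = 0.00
  (B OR C) OR (NOT D AND D) = min(1, a+b) on (0.74, 0.00) = 0.74
  → value = 0.7400
|0.5500 − 0.7400| = 0.190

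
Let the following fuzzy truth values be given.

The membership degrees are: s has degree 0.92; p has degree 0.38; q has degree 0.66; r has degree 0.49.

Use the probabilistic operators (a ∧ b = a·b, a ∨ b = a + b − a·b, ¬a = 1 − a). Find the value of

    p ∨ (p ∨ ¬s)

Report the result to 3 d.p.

¬s = 1 − 0.9200 = 0.0800
p ∨ ¬s = a + b − a·b on (0.3800, 0.0800) = 0.4296
p ∨ (p ∨ ¬s) = a + b − a·b on (0.3800, 0.4296) = 0.6464

0.646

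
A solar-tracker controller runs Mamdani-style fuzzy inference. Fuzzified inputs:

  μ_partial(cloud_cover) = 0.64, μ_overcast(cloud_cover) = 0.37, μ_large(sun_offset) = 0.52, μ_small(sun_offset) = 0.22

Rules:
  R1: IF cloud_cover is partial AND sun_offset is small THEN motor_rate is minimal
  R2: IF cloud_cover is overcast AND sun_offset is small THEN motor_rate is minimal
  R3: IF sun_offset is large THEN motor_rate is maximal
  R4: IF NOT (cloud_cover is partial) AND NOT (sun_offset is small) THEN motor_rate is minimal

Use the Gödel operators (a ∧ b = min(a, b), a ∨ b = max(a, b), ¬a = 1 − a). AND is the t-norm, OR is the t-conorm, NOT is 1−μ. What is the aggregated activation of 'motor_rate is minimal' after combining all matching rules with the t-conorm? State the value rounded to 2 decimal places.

R1: partial=0.64, small=0.22; AND[min(a, b)] → w = 0.22
R2: overcast=0.37, small=0.22; AND[min(a, b)] → w = 0.22
R3: large=0.52 → w = 0.52
R4: ¬partial=1−0.64=0.36, ¬small=1−0.22=0.78; AND[min(a, b)] → w = 0.36
Rules with consequent 'minimal': {R1, R2, R4} → strengths 0.22, 0.22, 0.36
Aggregate via t-conorm [max(a, b)]: 0.36

0.36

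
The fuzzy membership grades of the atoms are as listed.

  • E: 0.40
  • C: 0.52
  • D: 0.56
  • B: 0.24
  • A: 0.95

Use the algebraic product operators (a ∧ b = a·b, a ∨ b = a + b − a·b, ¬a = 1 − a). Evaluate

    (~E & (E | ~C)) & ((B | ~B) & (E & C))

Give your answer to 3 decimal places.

~E = 1 − 0.4000 = 0.6000
~C = 1 − 0.5200 = 0.4800
E | ~C = a + b − a·b on (0.4000, 0.4800) = 0.6880
~E & (E | ~C) = a·b on (0.6000, 0.6880) = 0.4128
~B = 1 − 0.2400 = 0.7600
B | ~B = a + b − a·b on (0.2400, 0.7600) = 0.8176
E & C = a·b on (0.4000, 0.5200) = 0.2080
(B | ~B) & (E & C) = a·b on (0.8176, 0.2080) = 0.1701
(~E & (E | ~C)) & ((B | ~B) & (E & C)) = a·b on (0.4128, 0.1701) = 0.0702

0.070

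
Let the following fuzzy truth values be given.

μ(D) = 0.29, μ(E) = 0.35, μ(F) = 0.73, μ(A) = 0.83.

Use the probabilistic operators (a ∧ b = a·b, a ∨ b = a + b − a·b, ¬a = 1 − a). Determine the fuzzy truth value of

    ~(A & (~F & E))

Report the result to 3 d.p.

~F = 1 − 0.7300 = 0.2700
~F & E = a·b on (0.2700, 0.3500) = 0.0945
A & (~F & E) = a·b on (0.8300, 0.0945) = 0.0784
~(A & (~F & E)) = 1 − 0.0784 = 0.9216

0.922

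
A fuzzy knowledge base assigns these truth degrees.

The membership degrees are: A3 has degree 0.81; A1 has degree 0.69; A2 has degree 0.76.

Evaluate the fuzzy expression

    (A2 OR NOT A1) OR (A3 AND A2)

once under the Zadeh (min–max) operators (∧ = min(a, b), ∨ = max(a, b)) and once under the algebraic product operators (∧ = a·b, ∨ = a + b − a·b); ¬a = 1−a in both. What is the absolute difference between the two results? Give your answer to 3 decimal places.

0.176

Under Zadeh (min–max):
  NOT A1 = 1 − 0.69 = 0.31
  A2 OR NOT A1 = max(a, b) on (0.76, 0.31) = 0.76
  A3 AND A2 = min(a, b) on (0.81, 0.76) = 0.76
  (A2 OR NOT A1) OR (A3 AND A2) = max(a, b) on (0.76, 0.76) = 0.76
  → value = 0.7600
Under algebraic product:
  NOT A1 = 1 − 0.6900 = 0.3100
  A2 OR NOT A1 = a + b − a·b on (0.7600, 0.3100) = 0.8344
  A3 AND A2 = a·b on (0.8100, 0.7600) = 0.6156
  (A2 OR NOT A1) OR (A3 AND A2) = a + b − a·b on (0.8344, 0.6156) = 0.9363
  → value = 0.9363
|0.7600 − 0.9363| = 0.176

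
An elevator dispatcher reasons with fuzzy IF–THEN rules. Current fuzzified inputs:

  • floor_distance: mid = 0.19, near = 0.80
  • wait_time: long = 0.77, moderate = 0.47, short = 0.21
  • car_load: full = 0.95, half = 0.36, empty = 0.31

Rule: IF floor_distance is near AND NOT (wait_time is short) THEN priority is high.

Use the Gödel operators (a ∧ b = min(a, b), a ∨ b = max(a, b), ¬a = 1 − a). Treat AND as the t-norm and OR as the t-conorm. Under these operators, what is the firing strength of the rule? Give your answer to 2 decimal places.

firing strength: near=0.80, ¬short=1−0.21=0.79; AND[min(a, b)] → w = 0.79

0.79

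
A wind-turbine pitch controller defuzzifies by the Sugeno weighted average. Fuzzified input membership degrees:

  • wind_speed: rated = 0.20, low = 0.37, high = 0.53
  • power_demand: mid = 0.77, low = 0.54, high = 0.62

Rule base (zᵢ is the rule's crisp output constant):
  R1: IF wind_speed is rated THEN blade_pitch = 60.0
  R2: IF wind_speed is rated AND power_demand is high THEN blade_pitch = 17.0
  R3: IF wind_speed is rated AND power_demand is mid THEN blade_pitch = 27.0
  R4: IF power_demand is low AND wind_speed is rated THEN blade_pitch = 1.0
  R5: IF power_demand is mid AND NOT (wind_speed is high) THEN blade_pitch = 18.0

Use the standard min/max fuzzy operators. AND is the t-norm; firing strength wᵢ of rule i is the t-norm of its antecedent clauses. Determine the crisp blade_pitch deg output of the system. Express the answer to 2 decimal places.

R1 (z=60.0): rated=0.20 → w = 0.20
R2 (z=17.0): rated=0.20, high=0.62; AND[min(a, b)] → w = 0.20
R3 (z=27.0): rated=0.20, mid=0.77; AND[min(a, b)] → w = 0.20
R4 (z=1.0): low=0.54, rated=0.20; AND[min(a, b)] → w = 0.20
R5 (z=18.0): mid=0.77, ¬high=1−0.53=0.47; AND[min(a, b)] → w = 0.47
Weighted average = (0.20·60.0 + 0.20·17.0 + 0.20·27.0 + 0.20·1.0 + 0.47·18.0) / (0.20 + 0.20 + 0.20 + 0.20 + 0.47)
  = 29.4600 / 1.2700 = 23.20

23.20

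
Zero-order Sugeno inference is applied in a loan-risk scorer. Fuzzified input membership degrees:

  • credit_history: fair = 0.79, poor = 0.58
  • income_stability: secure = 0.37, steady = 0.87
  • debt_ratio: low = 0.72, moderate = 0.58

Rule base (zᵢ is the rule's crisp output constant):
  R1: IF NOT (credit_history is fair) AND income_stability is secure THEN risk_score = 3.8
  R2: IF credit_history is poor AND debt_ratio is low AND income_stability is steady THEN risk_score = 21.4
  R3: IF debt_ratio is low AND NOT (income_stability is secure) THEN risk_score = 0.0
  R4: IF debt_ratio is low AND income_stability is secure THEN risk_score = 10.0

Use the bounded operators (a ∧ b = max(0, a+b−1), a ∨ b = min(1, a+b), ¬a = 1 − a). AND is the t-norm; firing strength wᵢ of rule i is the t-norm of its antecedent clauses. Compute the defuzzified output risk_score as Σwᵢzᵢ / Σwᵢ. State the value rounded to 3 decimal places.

R1 (z=3.8): ¬fair=1−0.79=0.21, secure=0.37; AND[max(0, a+b−1)] → w = 0.00
R2 (z=21.4): poor=0.58, low=0.72, steady=0.87; AND[max(0, a+b−1)] → w = 0.17
R3 (z=0.0): low=0.72, ¬secure=1−0.37=0.63; AND[max(0, a+b−1)] → w = 0.35
R4 (z=10.0): low=0.72, secure=0.37; AND[max(0, a+b−1)] → w = 0.09
Weighted average = (0.00·3.8 + 0.17·21.4 + 0.35·0.0 + 0.09·10.0) / (0.00 + 0.17 + 0.35 + 0.09)
  = 4.5380 / 0.6100 = 7.439

7.439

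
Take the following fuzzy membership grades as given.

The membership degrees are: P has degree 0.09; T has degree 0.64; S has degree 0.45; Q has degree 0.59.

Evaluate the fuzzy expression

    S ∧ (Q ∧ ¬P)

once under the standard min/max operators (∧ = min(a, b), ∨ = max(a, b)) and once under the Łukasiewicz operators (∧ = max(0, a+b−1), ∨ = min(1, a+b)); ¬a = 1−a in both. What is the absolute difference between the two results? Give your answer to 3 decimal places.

0.450

Under standard min/max:
  ¬P = 1 − 0.09 = 0.91
  Q ∧ ¬P = min(a, b) on (0.59, 0.91) = 0.59
  S ∧ (Q ∧ ¬P) = min(a, b) on (0.45, 0.59) = 0.45
  → value = 0.4500
Under Łukasiewicz:
  ¬P = 1 − 0.09 = 0.91
  Q ∧ ¬P = max(0, a+b−1) on (0.59, 0.91) = 0.50
  S ∧ (Q ∧ ¬P) = max(0, a+b−1) on (0.45, 0.50) = 0.00
  → value = 0.0000
|0.4500 − 0.0000| = 0.450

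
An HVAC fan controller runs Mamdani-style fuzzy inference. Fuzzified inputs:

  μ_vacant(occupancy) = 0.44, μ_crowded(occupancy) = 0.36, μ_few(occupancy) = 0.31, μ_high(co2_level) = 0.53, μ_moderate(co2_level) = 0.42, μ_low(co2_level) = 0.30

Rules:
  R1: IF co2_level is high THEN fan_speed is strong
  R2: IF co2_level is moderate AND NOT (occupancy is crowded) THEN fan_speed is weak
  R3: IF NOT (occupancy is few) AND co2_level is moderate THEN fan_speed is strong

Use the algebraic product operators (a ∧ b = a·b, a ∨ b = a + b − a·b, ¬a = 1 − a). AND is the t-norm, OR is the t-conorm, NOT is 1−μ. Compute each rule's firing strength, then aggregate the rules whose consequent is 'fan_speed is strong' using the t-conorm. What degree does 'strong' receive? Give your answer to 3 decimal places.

0.666

R1: high=0.53 → w = 0.5300
R2: moderate=0.42, ¬crowded=1−0.36=0.64; AND[a·b] → w = 0.2688
R3: ¬few=1−0.31=0.69, moderate=0.42; AND[a·b] → w = 0.2898
Rules with consequent 'strong': {R1, R3} → strengths 0.5300, 0.2898
Aggregate via t-conorm [a + b − a·b]: 0.6662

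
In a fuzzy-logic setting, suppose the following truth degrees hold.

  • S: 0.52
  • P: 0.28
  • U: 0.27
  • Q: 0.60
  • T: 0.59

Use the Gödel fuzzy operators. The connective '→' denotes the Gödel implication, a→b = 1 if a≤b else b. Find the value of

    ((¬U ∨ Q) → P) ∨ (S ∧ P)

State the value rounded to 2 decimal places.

0.28

¬U = 1 − 0.27 = 0.73
¬U ∨ Q = max(a, b) on (0.73, 0.60) = 0.73
(¬U ∨ Q) → P  [Gödel: 1 if a≤b else b] with a=0.73, b=0.28 → 0.28
S ∧ P = min(a, b) on (0.52, 0.28) = 0.28
((¬U ∨ Q) → P) ∨ (S ∧ P) = max(a, b) on (0.28, 0.28) = 0.28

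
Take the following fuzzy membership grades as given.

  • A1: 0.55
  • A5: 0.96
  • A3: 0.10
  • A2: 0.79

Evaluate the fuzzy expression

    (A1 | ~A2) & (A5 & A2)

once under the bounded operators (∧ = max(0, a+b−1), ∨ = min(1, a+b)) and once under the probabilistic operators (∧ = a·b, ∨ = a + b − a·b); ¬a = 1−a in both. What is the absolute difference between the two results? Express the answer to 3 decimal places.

0.021

Under bounded:
  ~A2 = 1 − 0.79 = 0.21
  A1 | ~A2 = min(1, a+b) on (0.55, 0.21) = 0.76
  A5 & A2 = max(0, a+b−1) on (0.96, 0.79) = 0.75
  (A1 | ~A2) & (A5 & A2) = max(0, a+b−1) on (0.76, 0.75) = 0.51
  → value = 0.5100
Under probabilistic:
  ~A2 = 1 − 0.7900 = 0.2100
  A1 | ~A2 = a + b − a·b on (0.5500, 0.2100) = 0.6445
  A5 & A2 = a·b on (0.9600, 0.7900) = 0.7584
  (A1 | ~A2) & (A5 & A2) = a·b on (0.6445, 0.7584) = 0.4888
  → value = 0.4888
|0.5100 − 0.4888| = 0.021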